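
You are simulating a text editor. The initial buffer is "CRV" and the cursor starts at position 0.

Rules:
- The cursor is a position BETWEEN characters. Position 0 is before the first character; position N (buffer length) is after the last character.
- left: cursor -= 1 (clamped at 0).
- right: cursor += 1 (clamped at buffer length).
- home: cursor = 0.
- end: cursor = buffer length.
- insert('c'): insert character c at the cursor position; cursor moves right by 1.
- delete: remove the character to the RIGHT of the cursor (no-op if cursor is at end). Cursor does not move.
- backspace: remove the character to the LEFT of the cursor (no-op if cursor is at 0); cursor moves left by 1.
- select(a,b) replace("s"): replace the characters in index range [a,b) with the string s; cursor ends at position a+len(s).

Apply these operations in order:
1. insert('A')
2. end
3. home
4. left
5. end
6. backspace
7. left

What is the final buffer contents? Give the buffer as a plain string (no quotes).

After op 1 (insert('A')): buf='ACRV' cursor=1
After op 2 (end): buf='ACRV' cursor=4
After op 3 (home): buf='ACRV' cursor=0
After op 4 (left): buf='ACRV' cursor=0
After op 5 (end): buf='ACRV' cursor=4
After op 6 (backspace): buf='ACR' cursor=3
After op 7 (left): buf='ACR' cursor=2

Answer: ACR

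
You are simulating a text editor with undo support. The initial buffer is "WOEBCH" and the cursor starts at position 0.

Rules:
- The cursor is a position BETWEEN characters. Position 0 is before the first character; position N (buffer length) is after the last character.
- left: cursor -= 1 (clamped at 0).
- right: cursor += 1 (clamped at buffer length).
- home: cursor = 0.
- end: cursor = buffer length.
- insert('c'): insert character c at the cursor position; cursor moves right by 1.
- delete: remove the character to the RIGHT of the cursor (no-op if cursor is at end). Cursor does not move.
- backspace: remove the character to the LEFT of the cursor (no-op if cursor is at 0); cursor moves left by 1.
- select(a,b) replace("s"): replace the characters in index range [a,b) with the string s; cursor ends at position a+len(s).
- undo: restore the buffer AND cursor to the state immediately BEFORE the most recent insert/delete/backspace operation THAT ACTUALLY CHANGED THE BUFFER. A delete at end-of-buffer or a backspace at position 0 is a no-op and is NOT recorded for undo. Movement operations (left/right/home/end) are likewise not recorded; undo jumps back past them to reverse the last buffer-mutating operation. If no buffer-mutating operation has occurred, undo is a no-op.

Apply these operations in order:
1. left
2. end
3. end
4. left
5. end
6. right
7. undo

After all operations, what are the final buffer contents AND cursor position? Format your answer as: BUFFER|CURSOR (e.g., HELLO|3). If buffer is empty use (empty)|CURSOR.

After op 1 (left): buf='WOEBCH' cursor=0
After op 2 (end): buf='WOEBCH' cursor=6
After op 3 (end): buf='WOEBCH' cursor=6
After op 4 (left): buf='WOEBCH' cursor=5
After op 5 (end): buf='WOEBCH' cursor=6
After op 6 (right): buf='WOEBCH' cursor=6
After op 7 (undo): buf='WOEBCH' cursor=6

Answer: WOEBCH|6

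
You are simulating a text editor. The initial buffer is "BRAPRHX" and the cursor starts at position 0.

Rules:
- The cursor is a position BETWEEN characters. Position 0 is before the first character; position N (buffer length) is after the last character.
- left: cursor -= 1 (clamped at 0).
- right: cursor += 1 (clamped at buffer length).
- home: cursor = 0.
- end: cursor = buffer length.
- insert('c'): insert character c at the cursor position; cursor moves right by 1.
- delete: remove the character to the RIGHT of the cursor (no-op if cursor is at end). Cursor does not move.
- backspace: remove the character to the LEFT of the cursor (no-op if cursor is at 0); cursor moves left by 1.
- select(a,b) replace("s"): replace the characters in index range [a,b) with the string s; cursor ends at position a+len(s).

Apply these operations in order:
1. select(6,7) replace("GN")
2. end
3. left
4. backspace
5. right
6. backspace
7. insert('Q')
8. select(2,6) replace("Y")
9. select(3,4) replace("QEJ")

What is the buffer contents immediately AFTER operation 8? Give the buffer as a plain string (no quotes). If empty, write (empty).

After op 1 (select(6,7) replace("GN")): buf='BRAPRHGN' cursor=8
After op 2 (end): buf='BRAPRHGN' cursor=8
After op 3 (left): buf='BRAPRHGN' cursor=7
After op 4 (backspace): buf='BRAPRHN' cursor=6
After op 5 (right): buf='BRAPRHN' cursor=7
After op 6 (backspace): buf='BRAPRH' cursor=6
After op 7 (insert('Q')): buf='BRAPRHQ' cursor=7
After op 8 (select(2,6) replace("Y")): buf='BRYQ' cursor=3

Answer: BRYQ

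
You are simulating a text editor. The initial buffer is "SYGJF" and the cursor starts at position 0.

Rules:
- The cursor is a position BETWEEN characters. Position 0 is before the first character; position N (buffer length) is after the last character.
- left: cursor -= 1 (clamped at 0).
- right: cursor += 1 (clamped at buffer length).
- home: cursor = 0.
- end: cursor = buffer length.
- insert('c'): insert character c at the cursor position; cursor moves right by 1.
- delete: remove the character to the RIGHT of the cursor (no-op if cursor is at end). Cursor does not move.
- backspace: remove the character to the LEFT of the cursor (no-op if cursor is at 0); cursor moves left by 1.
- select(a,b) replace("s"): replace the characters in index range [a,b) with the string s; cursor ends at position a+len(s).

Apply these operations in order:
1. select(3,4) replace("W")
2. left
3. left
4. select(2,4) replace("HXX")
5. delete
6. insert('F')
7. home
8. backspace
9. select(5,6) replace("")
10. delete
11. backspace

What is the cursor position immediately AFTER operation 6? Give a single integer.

After op 1 (select(3,4) replace("W")): buf='SYGWF' cursor=4
After op 2 (left): buf='SYGWF' cursor=3
After op 3 (left): buf='SYGWF' cursor=2
After op 4 (select(2,4) replace("HXX")): buf='SYHXXF' cursor=5
After op 5 (delete): buf='SYHXX' cursor=5
After op 6 (insert('F')): buf='SYHXXF' cursor=6

Answer: 6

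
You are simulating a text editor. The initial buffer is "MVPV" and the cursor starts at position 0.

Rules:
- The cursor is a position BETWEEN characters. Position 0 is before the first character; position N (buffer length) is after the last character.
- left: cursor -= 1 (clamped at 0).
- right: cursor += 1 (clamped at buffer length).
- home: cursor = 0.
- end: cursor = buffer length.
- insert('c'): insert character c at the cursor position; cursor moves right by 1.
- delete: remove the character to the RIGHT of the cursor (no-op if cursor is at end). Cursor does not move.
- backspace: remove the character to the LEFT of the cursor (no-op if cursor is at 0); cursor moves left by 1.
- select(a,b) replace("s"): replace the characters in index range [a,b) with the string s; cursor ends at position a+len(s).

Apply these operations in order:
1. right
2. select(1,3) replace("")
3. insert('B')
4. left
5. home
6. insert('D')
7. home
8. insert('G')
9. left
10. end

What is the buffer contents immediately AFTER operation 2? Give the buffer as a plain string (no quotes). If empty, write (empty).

After op 1 (right): buf='MVPV' cursor=1
After op 2 (select(1,3) replace("")): buf='MV' cursor=1

Answer: MV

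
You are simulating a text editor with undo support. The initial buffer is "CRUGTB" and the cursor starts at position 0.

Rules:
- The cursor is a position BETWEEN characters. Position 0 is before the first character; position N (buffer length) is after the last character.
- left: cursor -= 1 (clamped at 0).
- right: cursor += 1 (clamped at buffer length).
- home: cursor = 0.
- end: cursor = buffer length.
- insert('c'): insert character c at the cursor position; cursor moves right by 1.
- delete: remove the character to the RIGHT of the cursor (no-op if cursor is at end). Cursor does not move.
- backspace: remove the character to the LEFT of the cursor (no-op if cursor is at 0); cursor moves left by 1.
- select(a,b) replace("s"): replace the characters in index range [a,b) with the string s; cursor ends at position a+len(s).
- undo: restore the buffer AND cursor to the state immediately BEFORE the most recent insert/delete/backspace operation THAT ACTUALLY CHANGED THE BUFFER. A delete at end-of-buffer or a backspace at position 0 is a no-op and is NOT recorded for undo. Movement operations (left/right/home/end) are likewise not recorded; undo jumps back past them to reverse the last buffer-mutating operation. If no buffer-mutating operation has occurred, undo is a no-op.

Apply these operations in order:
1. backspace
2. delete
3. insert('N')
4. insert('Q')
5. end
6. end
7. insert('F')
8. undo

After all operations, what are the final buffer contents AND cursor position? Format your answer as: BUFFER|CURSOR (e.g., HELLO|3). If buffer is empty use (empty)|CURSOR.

After op 1 (backspace): buf='CRUGTB' cursor=0
After op 2 (delete): buf='RUGTB' cursor=0
After op 3 (insert('N')): buf='NRUGTB' cursor=1
After op 4 (insert('Q')): buf='NQRUGTB' cursor=2
After op 5 (end): buf='NQRUGTB' cursor=7
After op 6 (end): buf='NQRUGTB' cursor=7
After op 7 (insert('F')): buf='NQRUGTBF' cursor=8
After op 8 (undo): buf='NQRUGTB' cursor=7

Answer: NQRUGTB|7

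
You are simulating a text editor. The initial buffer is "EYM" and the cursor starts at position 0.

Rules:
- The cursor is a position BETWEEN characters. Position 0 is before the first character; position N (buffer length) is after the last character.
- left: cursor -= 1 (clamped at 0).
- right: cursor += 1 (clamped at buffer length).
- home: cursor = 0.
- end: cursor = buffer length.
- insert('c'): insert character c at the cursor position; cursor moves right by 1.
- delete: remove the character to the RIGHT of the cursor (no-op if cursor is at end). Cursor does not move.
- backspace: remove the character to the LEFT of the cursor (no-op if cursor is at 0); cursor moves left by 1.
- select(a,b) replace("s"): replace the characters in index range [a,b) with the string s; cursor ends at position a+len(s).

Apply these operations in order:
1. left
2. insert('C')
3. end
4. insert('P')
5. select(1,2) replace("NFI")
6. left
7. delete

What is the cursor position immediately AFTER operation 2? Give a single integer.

Answer: 1

Derivation:
After op 1 (left): buf='EYM' cursor=0
After op 2 (insert('C')): buf='CEYM' cursor=1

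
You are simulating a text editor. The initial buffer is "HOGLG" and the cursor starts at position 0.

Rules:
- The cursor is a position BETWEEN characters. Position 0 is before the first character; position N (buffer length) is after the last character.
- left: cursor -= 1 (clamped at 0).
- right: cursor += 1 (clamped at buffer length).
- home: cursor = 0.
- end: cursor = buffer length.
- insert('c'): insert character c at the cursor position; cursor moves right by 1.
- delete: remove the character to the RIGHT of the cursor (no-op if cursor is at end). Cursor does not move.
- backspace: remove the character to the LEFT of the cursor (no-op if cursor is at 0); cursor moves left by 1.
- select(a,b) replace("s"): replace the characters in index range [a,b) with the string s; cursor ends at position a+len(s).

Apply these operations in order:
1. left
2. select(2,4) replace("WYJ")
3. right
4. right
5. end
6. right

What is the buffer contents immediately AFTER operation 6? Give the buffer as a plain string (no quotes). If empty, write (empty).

After op 1 (left): buf='HOGLG' cursor=0
After op 2 (select(2,4) replace("WYJ")): buf='HOWYJG' cursor=5
After op 3 (right): buf='HOWYJG' cursor=6
After op 4 (right): buf='HOWYJG' cursor=6
After op 5 (end): buf='HOWYJG' cursor=6
After op 6 (right): buf='HOWYJG' cursor=6

Answer: HOWYJG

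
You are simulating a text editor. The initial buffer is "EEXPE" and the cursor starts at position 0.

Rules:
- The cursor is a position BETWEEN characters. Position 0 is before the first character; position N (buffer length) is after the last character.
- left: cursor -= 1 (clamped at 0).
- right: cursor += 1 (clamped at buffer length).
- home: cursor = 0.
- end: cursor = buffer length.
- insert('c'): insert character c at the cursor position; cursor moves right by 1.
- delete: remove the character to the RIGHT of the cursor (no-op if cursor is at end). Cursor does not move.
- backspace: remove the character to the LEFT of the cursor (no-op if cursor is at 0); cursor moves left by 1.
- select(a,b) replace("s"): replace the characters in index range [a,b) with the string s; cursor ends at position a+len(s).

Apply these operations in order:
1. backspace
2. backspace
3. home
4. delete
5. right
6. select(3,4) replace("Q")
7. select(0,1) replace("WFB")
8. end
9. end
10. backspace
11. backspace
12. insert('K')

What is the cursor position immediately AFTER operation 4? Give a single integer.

After op 1 (backspace): buf='EEXPE' cursor=0
After op 2 (backspace): buf='EEXPE' cursor=0
After op 3 (home): buf='EEXPE' cursor=0
After op 4 (delete): buf='EXPE' cursor=0

Answer: 0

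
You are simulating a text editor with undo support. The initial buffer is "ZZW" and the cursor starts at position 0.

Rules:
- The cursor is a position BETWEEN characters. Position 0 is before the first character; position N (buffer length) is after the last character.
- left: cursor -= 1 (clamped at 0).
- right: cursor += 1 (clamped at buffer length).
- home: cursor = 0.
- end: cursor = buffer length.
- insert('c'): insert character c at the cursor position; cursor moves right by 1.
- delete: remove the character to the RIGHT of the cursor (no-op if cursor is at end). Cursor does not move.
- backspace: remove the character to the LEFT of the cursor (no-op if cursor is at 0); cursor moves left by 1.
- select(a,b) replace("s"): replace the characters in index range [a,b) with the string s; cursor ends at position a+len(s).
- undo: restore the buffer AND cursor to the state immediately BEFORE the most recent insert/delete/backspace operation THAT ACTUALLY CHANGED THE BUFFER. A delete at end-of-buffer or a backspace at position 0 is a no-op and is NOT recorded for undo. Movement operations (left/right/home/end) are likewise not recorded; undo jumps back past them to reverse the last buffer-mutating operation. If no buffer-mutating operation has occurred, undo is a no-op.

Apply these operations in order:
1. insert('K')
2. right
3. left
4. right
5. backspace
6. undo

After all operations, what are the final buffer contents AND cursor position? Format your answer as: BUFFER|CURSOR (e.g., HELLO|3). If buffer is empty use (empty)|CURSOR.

Answer: KZZW|2

Derivation:
After op 1 (insert('K')): buf='KZZW' cursor=1
After op 2 (right): buf='KZZW' cursor=2
After op 3 (left): buf='KZZW' cursor=1
After op 4 (right): buf='KZZW' cursor=2
After op 5 (backspace): buf='KZW' cursor=1
After op 6 (undo): buf='KZZW' cursor=2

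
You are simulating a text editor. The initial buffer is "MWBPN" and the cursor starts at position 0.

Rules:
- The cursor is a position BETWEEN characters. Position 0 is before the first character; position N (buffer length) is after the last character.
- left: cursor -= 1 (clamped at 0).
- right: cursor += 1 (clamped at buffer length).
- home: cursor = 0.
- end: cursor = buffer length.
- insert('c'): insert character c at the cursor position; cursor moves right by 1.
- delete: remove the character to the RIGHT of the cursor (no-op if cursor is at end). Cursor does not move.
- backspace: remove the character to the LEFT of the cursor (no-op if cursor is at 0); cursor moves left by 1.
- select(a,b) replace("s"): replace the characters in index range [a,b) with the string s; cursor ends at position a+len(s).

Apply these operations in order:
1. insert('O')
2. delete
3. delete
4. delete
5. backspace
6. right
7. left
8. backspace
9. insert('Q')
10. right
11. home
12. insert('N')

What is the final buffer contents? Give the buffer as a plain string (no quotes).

After op 1 (insert('O')): buf='OMWBPN' cursor=1
After op 2 (delete): buf='OWBPN' cursor=1
After op 3 (delete): buf='OBPN' cursor=1
After op 4 (delete): buf='OPN' cursor=1
After op 5 (backspace): buf='PN' cursor=0
After op 6 (right): buf='PN' cursor=1
After op 7 (left): buf='PN' cursor=0
After op 8 (backspace): buf='PN' cursor=0
After op 9 (insert('Q')): buf='QPN' cursor=1
After op 10 (right): buf='QPN' cursor=2
After op 11 (home): buf='QPN' cursor=0
After op 12 (insert('N')): buf='NQPN' cursor=1

Answer: NQPN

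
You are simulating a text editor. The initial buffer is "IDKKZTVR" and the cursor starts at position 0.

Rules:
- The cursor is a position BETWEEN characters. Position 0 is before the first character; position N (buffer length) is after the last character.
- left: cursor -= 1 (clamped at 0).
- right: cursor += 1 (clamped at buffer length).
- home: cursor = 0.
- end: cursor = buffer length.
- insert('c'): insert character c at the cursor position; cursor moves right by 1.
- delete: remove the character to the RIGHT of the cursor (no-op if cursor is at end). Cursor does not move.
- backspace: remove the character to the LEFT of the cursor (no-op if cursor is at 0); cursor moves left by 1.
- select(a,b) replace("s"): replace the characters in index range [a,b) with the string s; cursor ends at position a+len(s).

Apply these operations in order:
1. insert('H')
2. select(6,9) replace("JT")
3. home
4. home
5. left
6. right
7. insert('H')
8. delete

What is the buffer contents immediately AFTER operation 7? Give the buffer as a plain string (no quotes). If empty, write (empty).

Answer: HHIDKKZJT

Derivation:
After op 1 (insert('H')): buf='HIDKKZTVR' cursor=1
After op 2 (select(6,9) replace("JT")): buf='HIDKKZJT' cursor=8
After op 3 (home): buf='HIDKKZJT' cursor=0
After op 4 (home): buf='HIDKKZJT' cursor=0
After op 5 (left): buf='HIDKKZJT' cursor=0
After op 6 (right): buf='HIDKKZJT' cursor=1
After op 7 (insert('H')): buf='HHIDKKZJT' cursor=2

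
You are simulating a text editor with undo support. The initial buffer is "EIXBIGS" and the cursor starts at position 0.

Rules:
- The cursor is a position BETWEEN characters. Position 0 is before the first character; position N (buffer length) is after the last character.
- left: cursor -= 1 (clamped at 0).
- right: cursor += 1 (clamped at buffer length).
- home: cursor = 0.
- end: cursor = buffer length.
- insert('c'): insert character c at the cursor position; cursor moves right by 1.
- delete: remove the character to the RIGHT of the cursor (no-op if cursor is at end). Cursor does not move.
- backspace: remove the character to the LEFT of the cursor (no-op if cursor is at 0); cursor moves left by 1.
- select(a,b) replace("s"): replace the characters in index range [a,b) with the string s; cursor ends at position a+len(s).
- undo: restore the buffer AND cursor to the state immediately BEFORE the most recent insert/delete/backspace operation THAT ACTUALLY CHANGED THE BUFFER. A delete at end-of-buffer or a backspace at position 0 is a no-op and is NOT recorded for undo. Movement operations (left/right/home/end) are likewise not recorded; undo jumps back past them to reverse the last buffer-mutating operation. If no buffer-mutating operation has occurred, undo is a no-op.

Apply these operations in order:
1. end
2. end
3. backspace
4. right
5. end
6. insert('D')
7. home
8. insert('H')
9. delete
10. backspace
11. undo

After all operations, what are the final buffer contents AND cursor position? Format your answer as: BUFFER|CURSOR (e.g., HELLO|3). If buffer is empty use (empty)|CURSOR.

Answer: HIXBIGD|1

Derivation:
After op 1 (end): buf='EIXBIGS' cursor=7
After op 2 (end): buf='EIXBIGS' cursor=7
After op 3 (backspace): buf='EIXBIG' cursor=6
After op 4 (right): buf='EIXBIG' cursor=6
After op 5 (end): buf='EIXBIG' cursor=6
After op 6 (insert('D')): buf='EIXBIGD' cursor=7
After op 7 (home): buf='EIXBIGD' cursor=0
After op 8 (insert('H')): buf='HEIXBIGD' cursor=1
After op 9 (delete): buf='HIXBIGD' cursor=1
After op 10 (backspace): buf='IXBIGD' cursor=0
After op 11 (undo): buf='HIXBIGD' cursor=1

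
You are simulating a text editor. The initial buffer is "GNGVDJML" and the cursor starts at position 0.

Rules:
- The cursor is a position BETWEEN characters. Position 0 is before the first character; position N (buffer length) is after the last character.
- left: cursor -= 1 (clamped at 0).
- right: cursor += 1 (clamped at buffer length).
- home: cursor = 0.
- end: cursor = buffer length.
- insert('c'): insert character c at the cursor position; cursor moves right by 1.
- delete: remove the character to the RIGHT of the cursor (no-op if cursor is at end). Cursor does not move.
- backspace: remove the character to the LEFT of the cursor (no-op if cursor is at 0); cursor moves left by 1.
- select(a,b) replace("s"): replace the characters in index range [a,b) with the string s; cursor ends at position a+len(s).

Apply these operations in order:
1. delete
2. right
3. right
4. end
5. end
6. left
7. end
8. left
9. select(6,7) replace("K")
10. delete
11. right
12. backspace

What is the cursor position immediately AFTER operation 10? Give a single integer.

Answer: 7

Derivation:
After op 1 (delete): buf='NGVDJML' cursor=0
After op 2 (right): buf='NGVDJML' cursor=1
After op 3 (right): buf='NGVDJML' cursor=2
After op 4 (end): buf='NGVDJML' cursor=7
After op 5 (end): buf='NGVDJML' cursor=7
After op 6 (left): buf='NGVDJML' cursor=6
After op 7 (end): buf='NGVDJML' cursor=7
After op 8 (left): buf='NGVDJML' cursor=6
After op 9 (select(6,7) replace("K")): buf='NGVDJMK' cursor=7
After op 10 (delete): buf='NGVDJMK' cursor=7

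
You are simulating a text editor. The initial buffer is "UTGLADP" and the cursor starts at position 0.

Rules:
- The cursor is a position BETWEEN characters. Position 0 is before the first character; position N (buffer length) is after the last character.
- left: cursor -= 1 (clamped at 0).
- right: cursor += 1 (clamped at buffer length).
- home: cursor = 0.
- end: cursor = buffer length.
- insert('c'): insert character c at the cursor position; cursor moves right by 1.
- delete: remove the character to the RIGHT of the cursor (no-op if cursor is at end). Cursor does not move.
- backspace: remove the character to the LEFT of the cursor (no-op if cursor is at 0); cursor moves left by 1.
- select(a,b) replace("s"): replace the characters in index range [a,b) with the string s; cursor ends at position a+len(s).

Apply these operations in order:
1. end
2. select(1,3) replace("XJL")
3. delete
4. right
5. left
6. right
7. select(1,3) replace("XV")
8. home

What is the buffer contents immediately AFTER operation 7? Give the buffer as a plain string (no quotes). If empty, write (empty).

Answer: UXVLADP

Derivation:
After op 1 (end): buf='UTGLADP' cursor=7
After op 2 (select(1,3) replace("XJL")): buf='UXJLLADP' cursor=4
After op 3 (delete): buf='UXJLADP' cursor=4
After op 4 (right): buf='UXJLADP' cursor=5
After op 5 (left): buf='UXJLADP' cursor=4
After op 6 (right): buf='UXJLADP' cursor=5
After op 7 (select(1,3) replace("XV")): buf='UXVLADP' cursor=3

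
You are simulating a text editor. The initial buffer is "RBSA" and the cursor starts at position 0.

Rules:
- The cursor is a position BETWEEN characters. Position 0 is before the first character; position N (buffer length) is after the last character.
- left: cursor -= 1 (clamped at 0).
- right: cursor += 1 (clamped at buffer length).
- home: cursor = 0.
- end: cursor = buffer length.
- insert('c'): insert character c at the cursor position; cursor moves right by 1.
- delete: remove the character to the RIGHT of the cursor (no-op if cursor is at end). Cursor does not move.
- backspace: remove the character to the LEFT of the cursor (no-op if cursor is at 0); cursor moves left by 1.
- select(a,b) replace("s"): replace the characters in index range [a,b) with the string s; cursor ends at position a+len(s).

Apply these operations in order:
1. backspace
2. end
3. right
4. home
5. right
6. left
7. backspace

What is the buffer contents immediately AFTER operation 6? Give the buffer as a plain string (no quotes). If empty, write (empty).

Answer: RBSA

Derivation:
After op 1 (backspace): buf='RBSA' cursor=0
After op 2 (end): buf='RBSA' cursor=4
After op 3 (right): buf='RBSA' cursor=4
After op 4 (home): buf='RBSA' cursor=0
After op 5 (right): buf='RBSA' cursor=1
After op 6 (left): buf='RBSA' cursor=0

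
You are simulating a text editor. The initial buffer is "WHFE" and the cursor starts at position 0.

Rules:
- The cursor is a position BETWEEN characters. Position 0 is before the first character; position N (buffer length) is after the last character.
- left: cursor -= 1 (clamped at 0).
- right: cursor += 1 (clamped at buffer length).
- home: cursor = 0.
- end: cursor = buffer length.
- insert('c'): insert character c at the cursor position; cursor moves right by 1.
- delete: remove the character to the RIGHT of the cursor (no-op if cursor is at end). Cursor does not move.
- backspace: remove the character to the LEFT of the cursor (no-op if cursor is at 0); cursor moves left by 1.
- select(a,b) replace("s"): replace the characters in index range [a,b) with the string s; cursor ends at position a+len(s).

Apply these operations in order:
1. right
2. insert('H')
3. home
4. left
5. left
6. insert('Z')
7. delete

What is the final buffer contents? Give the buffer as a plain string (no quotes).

Answer: ZHHFE

Derivation:
After op 1 (right): buf='WHFE' cursor=1
After op 2 (insert('H')): buf='WHHFE' cursor=2
After op 3 (home): buf='WHHFE' cursor=0
After op 4 (left): buf='WHHFE' cursor=0
After op 5 (left): buf='WHHFE' cursor=0
After op 6 (insert('Z')): buf='ZWHHFE' cursor=1
After op 7 (delete): buf='ZHHFE' cursor=1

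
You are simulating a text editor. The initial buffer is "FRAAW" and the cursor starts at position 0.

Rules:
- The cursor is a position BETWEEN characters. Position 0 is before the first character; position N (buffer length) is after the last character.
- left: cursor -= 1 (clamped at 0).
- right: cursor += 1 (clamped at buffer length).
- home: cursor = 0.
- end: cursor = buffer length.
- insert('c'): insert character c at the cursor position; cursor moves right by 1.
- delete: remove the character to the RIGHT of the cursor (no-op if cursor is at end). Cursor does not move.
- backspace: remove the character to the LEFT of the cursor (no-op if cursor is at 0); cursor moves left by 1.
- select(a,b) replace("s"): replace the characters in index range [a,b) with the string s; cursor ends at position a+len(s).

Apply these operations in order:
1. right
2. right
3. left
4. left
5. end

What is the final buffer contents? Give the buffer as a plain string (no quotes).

After op 1 (right): buf='FRAAW' cursor=1
After op 2 (right): buf='FRAAW' cursor=2
After op 3 (left): buf='FRAAW' cursor=1
After op 4 (left): buf='FRAAW' cursor=0
After op 5 (end): buf='FRAAW' cursor=5

Answer: FRAAW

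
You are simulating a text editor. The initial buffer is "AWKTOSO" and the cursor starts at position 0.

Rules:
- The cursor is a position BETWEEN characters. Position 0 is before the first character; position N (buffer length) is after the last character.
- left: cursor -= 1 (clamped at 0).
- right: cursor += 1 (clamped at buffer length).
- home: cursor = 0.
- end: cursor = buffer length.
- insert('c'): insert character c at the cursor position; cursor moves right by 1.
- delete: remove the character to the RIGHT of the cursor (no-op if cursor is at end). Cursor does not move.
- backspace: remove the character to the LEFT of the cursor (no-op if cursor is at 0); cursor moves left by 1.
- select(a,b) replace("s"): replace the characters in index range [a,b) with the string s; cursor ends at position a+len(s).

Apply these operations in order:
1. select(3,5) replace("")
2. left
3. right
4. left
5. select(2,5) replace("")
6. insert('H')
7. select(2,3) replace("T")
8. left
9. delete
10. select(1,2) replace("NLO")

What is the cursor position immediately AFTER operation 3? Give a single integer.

After op 1 (select(3,5) replace("")): buf='AWKSO' cursor=3
After op 2 (left): buf='AWKSO' cursor=2
After op 3 (right): buf='AWKSO' cursor=3

Answer: 3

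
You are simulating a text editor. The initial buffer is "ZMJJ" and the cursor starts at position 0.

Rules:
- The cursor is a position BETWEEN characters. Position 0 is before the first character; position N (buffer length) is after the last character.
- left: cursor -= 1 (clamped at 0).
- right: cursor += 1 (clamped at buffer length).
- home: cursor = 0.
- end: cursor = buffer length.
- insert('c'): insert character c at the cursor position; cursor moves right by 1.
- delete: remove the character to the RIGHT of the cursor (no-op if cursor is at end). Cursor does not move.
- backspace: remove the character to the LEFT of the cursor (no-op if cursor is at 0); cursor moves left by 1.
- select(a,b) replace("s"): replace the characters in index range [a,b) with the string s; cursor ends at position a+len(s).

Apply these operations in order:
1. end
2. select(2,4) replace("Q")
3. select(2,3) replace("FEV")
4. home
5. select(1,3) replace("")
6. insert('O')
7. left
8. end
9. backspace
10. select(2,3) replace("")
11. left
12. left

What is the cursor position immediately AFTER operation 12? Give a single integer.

After op 1 (end): buf='ZMJJ' cursor=4
After op 2 (select(2,4) replace("Q")): buf='ZMQ' cursor=3
After op 3 (select(2,3) replace("FEV")): buf='ZMFEV' cursor=5
After op 4 (home): buf='ZMFEV' cursor=0
After op 5 (select(1,3) replace("")): buf='ZEV' cursor=1
After op 6 (insert('O')): buf='ZOEV' cursor=2
After op 7 (left): buf='ZOEV' cursor=1
After op 8 (end): buf='ZOEV' cursor=4
After op 9 (backspace): buf='ZOE' cursor=3
After op 10 (select(2,3) replace("")): buf='ZO' cursor=2
After op 11 (left): buf='ZO' cursor=1
After op 12 (left): buf='ZO' cursor=0

Answer: 0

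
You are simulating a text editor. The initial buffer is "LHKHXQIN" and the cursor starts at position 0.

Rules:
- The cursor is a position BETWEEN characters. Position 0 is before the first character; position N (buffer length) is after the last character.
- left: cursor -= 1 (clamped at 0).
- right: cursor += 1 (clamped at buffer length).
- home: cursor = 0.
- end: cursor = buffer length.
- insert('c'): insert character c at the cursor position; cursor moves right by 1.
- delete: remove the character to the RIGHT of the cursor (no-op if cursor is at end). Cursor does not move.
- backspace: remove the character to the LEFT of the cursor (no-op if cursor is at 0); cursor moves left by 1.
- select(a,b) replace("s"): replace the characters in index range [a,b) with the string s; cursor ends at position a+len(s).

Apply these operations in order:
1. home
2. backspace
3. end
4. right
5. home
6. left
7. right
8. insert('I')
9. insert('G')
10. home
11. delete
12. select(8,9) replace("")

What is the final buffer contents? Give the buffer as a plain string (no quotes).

Answer: IGHKHXQI

Derivation:
After op 1 (home): buf='LHKHXQIN' cursor=0
After op 2 (backspace): buf='LHKHXQIN' cursor=0
After op 3 (end): buf='LHKHXQIN' cursor=8
After op 4 (right): buf='LHKHXQIN' cursor=8
After op 5 (home): buf='LHKHXQIN' cursor=0
After op 6 (left): buf='LHKHXQIN' cursor=0
After op 7 (right): buf='LHKHXQIN' cursor=1
After op 8 (insert('I')): buf='LIHKHXQIN' cursor=2
After op 9 (insert('G')): buf='LIGHKHXQIN' cursor=3
After op 10 (home): buf='LIGHKHXQIN' cursor=0
After op 11 (delete): buf='IGHKHXQIN' cursor=0
After op 12 (select(8,9) replace("")): buf='IGHKHXQI' cursor=8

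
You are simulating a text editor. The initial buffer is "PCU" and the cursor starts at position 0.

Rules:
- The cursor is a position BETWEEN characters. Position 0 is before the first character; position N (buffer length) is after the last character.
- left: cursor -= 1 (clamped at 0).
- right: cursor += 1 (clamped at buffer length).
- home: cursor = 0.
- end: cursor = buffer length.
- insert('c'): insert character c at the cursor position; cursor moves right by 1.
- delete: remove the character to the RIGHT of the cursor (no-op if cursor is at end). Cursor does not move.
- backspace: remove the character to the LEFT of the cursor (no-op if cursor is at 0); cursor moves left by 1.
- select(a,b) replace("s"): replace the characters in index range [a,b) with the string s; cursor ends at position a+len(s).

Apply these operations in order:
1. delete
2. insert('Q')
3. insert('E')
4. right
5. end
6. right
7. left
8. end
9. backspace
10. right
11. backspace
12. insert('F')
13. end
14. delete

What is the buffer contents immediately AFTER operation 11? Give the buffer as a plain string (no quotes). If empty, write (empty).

After op 1 (delete): buf='CU' cursor=0
After op 2 (insert('Q')): buf='QCU' cursor=1
After op 3 (insert('E')): buf='QECU' cursor=2
After op 4 (right): buf='QECU' cursor=3
After op 5 (end): buf='QECU' cursor=4
After op 6 (right): buf='QECU' cursor=4
After op 7 (left): buf='QECU' cursor=3
After op 8 (end): buf='QECU' cursor=4
After op 9 (backspace): buf='QEC' cursor=3
After op 10 (right): buf='QEC' cursor=3
After op 11 (backspace): buf='QE' cursor=2

Answer: QE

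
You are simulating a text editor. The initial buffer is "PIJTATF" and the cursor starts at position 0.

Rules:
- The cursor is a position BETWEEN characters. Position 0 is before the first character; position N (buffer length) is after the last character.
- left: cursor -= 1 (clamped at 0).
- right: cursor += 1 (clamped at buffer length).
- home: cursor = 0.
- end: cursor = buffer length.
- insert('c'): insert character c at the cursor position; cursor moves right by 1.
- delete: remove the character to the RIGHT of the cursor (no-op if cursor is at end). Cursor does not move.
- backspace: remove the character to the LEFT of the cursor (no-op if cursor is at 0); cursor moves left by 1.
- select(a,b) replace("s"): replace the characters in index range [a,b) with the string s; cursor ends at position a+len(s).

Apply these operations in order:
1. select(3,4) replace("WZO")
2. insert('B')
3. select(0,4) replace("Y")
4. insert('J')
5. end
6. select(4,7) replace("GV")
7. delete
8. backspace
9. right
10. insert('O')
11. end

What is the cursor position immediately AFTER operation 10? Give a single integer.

Answer: 6

Derivation:
After op 1 (select(3,4) replace("WZO")): buf='PIJWZOATF' cursor=6
After op 2 (insert('B')): buf='PIJWZOBATF' cursor=7
After op 3 (select(0,4) replace("Y")): buf='YZOBATF' cursor=1
After op 4 (insert('J')): buf='YJZOBATF' cursor=2
After op 5 (end): buf='YJZOBATF' cursor=8
After op 6 (select(4,7) replace("GV")): buf='YJZOGVF' cursor=6
After op 7 (delete): buf='YJZOGV' cursor=6
After op 8 (backspace): buf='YJZOG' cursor=5
After op 9 (right): buf='YJZOG' cursor=5
After op 10 (insert('O')): buf='YJZOGO' cursor=6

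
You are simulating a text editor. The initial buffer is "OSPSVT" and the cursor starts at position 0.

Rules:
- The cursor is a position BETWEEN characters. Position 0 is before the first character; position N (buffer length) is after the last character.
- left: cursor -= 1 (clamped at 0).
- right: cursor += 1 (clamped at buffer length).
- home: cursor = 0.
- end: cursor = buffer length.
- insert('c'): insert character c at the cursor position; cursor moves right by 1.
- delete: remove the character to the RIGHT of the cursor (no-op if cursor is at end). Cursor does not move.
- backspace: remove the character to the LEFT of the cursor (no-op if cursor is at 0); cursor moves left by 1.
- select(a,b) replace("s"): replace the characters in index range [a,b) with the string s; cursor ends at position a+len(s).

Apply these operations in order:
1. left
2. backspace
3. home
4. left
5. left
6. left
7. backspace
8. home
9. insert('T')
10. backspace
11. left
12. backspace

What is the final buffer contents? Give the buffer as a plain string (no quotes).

After op 1 (left): buf='OSPSVT' cursor=0
After op 2 (backspace): buf='OSPSVT' cursor=0
After op 3 (home): buf='OSPSVT' cursor=0
After op 4 (left): buf='OSPSVT' cursor=0
After op 5 (left): buf='OSPSVT' cursor=0
After op 6 (left): buf='OSPSVT' cursor=0
After op 7 (backspace): buf='OSPSVT' cursor=0
After op 8 (home): buf='OSPSVT' cursor=0
After op 9 (insert('T')): buf='TOSPSVT' cursor=1
After op 10 (backspace): buf='OSPSVT' cursor=0
After op 11 (left): buf='OSPSVT' cursor=0
After op 12 (backspace): buf='OSPSVT' cursor=0

Answer: OSPSVT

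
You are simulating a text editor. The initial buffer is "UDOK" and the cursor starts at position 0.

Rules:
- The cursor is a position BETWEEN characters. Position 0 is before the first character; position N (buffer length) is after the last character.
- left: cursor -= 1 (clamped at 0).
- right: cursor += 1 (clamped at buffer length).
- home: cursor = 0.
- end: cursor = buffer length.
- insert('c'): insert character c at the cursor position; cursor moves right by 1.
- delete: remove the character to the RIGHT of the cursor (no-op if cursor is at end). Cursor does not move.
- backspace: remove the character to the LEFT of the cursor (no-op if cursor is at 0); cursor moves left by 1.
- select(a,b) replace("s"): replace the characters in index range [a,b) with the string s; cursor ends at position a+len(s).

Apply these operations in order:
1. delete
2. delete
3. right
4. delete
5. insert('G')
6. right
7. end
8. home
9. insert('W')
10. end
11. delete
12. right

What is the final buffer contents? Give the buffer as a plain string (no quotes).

Answer: WOG

Derivation:
After op 1 (delete): buf='DOK' cursor=0
After op 2 (delete): buf='OK' cursor=0
After op 3 (right): buf='OK' cursor=1
After op 4 (delete): buf='O' cursor=1
After op 5 (insert('G')): buf='OG' cursor=2
After op 6 (right): buf='OG' cursor=2
After op 7 (end): buf='OG' cursor=2
After op 8 (home): buf='OG' cursor=0
After op 9 (insert('W')): buf='WOG' cursor=1
After op 10 (end): buf='WOG' cursor=3
After op 11 (delete): buf='WOG' cursor=3
After op 12 (right): buf='WOG' cursor=3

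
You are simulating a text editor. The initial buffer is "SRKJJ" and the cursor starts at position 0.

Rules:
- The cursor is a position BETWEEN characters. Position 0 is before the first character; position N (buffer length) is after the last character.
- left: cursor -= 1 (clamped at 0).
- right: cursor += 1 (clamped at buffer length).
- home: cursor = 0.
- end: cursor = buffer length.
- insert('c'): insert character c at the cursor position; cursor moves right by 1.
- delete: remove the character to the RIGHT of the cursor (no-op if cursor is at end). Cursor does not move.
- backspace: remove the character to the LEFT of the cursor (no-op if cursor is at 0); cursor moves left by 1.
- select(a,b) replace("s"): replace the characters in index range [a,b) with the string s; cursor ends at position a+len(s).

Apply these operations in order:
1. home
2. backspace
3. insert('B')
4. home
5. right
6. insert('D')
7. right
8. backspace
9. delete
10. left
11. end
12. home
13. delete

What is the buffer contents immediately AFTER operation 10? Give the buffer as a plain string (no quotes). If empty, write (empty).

Answer: BDKJJ

Derivation:
After op 1 (home): buf='SRKJJ' cursor=0
After op 2 (backspace): buf='SRKJJ' cursor=0
After op 3 (insert('B')): buf='BSRKJJ' cursor=1
After op 4 (home): buf='BSRKJJ' cursor=0
After op 5 (right): buf='BSRKJJ' cursor=1
After op 6 (insert('D')): buf='BDSRKJJ' cursor=2
After op 7 (right): buf='BDSRKJJ' cursor=3
After op 8 (backspace): buf='BDRKJJ' cursor=2
After op 9 (delete): buf='BDKJJ' cursor=2
After op 10 (left): buf='BDKJJ' cursor=1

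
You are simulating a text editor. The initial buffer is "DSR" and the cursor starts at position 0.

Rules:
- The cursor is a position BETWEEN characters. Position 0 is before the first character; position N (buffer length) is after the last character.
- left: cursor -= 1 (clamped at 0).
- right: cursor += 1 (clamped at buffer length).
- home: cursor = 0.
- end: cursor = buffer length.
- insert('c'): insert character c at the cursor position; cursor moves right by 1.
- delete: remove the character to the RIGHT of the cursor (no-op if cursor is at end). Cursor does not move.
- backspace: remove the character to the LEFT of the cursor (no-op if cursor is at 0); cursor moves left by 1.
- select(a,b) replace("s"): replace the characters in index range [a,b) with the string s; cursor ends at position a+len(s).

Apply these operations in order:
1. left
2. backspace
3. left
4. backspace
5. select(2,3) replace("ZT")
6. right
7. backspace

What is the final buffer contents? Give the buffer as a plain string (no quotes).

Answer: DSZ

Derivation:
After op 1 (left): buf='DSR' cursor=0
After op 2 (backspace): buf='DSR' cursor=0
After op 3 (left): buf='DSR' cursor=0
After op 4 (backspace): buf='DSR' cursor=0
After op 5 (select(2,3) replace("ZT")): buf='DSZT' cursor=4
After op 6 (right): buf='DSZT' cursor=4
After op 7 (backspace): buf='DSZ' cursor=3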